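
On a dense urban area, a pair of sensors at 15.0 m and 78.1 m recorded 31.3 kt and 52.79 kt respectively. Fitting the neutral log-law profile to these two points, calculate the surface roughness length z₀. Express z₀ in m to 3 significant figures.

z₀ ≈ 1.36 m

Log law: V(z) ∝ ln(z/z₀). With r = V₁/V₂ = 31.3/52.79 = 0.59292,
r · ln(z₂/z₀) = ln(z₁/z₀) ⇒ ln z₀ = (ln z₁ − r·ln z₂)/(1 − r)
ln z₀ = (2.70805 − 0.59292×4.35799) / 0.40708 = 0.3049
z₀ = exp(0.3049) = 1.357 m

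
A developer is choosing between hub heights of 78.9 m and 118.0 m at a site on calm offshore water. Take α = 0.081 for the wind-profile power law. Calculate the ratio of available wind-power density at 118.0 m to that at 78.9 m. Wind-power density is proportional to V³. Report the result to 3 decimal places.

1.103

Speed ratio: V_B/V_A = (z_B/z_A)^α = (118.0/78.9)^0.081 = (1.4956)^0.081 = 1.03314
Power-density ratio: P_B/P_A = (V_B/V_A)³ = (1.03314)³ = 1.10275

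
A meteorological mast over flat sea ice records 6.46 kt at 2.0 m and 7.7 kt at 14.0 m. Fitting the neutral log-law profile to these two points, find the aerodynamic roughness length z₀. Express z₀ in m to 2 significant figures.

Log law: V(z) ∝ ln(z/z₀). With r = V₁/V₂ = 6.46/7.7 = 0.83896,
r · ln(z₂/z₀) = ln(z₁/z₀) ⇒ ln z₀ = (ln z₁ − r·ln z₂)/(1 − r)
ln z₀ = (0.69315 − 0.83896×2.63906) / 0.16104 = -9.4444
z₀ = exp(-9.4444) = 0.00007913 m

z₀ ≈ 0.000079 m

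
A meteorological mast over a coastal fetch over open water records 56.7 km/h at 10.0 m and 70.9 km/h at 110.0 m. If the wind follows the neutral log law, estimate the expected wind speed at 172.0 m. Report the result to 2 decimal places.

Log law: V ∝ ln(z/z₀). From the pair, with r = V₁/V₂ = 0.79972,
ln z₀ = (ln z₁ − r·ln z₂)/(1 − r) = (2.3026 − 0.79972×4.7005)/0.20028 = -7.2721 → z₀ = 0.0006946 m
V₃ = V₁ · ln(z₃/z₀)/ln(z₁/z₀) = 56.7 × 12.4196/9.5747 = 73.5472 km/h

73.55 km/h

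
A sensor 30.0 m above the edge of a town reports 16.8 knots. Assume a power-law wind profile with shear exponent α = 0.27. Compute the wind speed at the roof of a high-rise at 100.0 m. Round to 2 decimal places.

Power-law profile: V₂ = V₁ · (z₂/z₁)^α
V₂ = 16.8 × (100.0/30.0)^0.27 = 16.8 × (3.3333)^0.27
    = 16.8 × 1.3841 = 23.2534 knots

23.25 knots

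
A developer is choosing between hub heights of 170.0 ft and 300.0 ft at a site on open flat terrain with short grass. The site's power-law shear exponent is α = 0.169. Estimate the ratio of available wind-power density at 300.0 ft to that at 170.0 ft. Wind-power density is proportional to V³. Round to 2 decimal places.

Speed ratio: V_B/V_A = (z_B/z_A)^α = (300.0/170.0)^0.169 = (1.7647)^0.169 = 1.10075
Power-density ratio: P_B/P_A = (V_B/V_A)³ = (1.10075)³ = 1.33371

1.33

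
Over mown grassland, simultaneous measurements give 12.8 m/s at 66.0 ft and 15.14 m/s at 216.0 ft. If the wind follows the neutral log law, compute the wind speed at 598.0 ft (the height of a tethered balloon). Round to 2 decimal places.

17.15 m/s

Log law: V ∝ ln(z/z₀). From the pair, with r = V₁/V₂ = 0.84544,
ln z₀ = (ln z₁ − r·ln z₂)/(1 − r) = (4.1897 − 0.84544×5.3753)/0.15456 = -2.2958 → z₀ = 0.1007 ft
V₃ = V₁ · ln(z₃/z₀)/ln(z₁/z₀) = 12.8 × 8.6894/6.4855 = 17.1498 m/s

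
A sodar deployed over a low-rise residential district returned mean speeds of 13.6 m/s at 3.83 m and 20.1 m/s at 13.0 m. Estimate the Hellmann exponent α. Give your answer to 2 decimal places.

Power law: V₂/V₁ = (z₂/z₁)^α ⇒ α = ln(V₂/V₁) / ln(z₂/z₁)
α = ln(20.1/13.6) / ln(13.0/3.83) = ln(1.4779) / ln(3.3943)
  = 0.39065 / 1.22208 = 0.31966

α ≈ 0.32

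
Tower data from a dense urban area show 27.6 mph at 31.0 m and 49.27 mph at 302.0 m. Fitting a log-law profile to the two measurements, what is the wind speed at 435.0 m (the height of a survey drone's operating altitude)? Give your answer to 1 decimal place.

52.7 mph

Log law: V ∝ ln(z/z₀). From the pair, with r = V₁/V₂ = 0.56018,
ln z₀ = (ln z₁ − r·ln z₂)/(1 − r) = (3.4340 − 0.56018×5.7104)/0.43982 = 0.5346 → z₀ = 1.707 m
V₃ = V₁ · ln(z₃/z₀)/ln(z₁/z₀) = 27.6 × 5.5407/2.8994 = 52.7438 mph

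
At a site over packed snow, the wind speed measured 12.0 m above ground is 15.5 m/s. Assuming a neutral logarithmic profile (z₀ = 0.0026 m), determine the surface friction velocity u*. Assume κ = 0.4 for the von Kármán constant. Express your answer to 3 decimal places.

Log law: V(z) = (u*/κ) · ln(z/z₀) ⇒ u* = κ · V / ln(z/z₀)
u* = 0.4 × 15.5 / ln(12.0/0.0026) = 0.4 × 15.5 / 8.4372
   = 6.2000 / 8.4372 = 0.7348 m/s

u* ≈ 0.735 m/s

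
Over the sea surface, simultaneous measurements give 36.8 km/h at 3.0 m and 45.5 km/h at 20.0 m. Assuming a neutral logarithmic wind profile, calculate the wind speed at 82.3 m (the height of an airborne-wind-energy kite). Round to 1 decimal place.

Log law: V ∝ ln(z/z₀). From the pair, with r = V₁/V₂ = 0.80879,
ln z₀ = (ln z₁ − r·ln z₂)/(1 − r) = (1.0986 − 0.80879×2.9957)/0.19121 = -6.9260 → z₀ = 0.0009819 m
V₃ = V₁ · ln(z₃/z₀)/ln(z₁/z₀) = 36.8 × 11.3364/8.0246 = 51.9874 km/h

52.0 km/h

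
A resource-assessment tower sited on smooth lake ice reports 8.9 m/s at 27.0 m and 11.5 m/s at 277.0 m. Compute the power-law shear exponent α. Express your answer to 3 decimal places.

Power law: V₂/V₁ = (z₂/z₁)^α ⇒ α = ln(V₂/V₁) / ln(z₂/z₁)
α = ln(11.5/8.9) / ln(277.0/27.0) = ln(1.2921) / ln(10.2593)
  = 0.25630 / 2.32818 = 0.11008

α ≈ 0.110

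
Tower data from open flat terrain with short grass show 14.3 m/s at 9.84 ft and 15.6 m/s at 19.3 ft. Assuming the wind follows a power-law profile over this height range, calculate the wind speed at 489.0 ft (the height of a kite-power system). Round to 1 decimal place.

First find α: α = ln(V₂/V₁)/ln(z₂/z₁) = ln(15.6/14.3)/ln(19.3/9.84) = 0.08701/0.67365 = 0.1292
Extrapolate from 19.3 ft to 489.0 ft: V₃ = 15.6 × (489.0/19.3)^0.1292 = 15.6 × 1.5181 = 23.6831 m/s

23.7 m/s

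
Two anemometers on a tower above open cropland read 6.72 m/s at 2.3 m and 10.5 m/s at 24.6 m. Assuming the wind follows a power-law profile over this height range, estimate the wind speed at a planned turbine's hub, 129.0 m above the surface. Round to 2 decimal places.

14.35 m/s

First find α: α = ln(V₂/V₁)/ln(z₂/z₁) = ln(10.5/6.72)/ln(24.6/2.3) = 0.44629/2.36984 = 0.1883
Extrapolate from 24.6 m to 129.0 m: V₃ = 10.5 × (129.0/24.6)^0.1883 = 10.5 × 1.3662 = 14.3455 m/s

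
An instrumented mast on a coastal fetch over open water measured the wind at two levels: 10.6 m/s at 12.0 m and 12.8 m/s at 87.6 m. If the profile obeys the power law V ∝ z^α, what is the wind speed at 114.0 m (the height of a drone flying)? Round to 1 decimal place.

13.1 m/s

First find α: α = ln(V₂/V₁)/ln(z₂/z₁) = ln(12.8/10.6)/ln(87.6/12.0) = 0.18859/1.98787 = 0.0949
Extrapolate from 87.6 m to 114.0 m: V₃ = 12.8 × (114.0/87.6)^0.0949 = 12.8 × 1.0253 = 13.1239 m/s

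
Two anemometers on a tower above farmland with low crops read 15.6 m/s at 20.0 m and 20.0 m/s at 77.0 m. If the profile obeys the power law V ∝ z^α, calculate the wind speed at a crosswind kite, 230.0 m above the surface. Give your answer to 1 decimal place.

First find α: α = ln(V₂/V₁)/ln(z₂/z₁) = ln(20.0/15.6)/ln(77.0/20.0) = 0.24846/1.34807 = 0.1843
Extrapolate from 77.0 m to 230.0 m: V₃ = 20.0 × (230.0/77.0)^0.1843 = 20.0 × 1.2235 = 24.4692 m/s

24.5 m/s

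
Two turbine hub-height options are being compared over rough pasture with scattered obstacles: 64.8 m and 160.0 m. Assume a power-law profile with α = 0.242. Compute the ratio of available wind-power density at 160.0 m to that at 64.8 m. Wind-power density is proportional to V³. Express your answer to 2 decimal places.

1.93

Speed ratio: V_B/V_A = (z_B/z_A)^α = (160.0/64.8)^0.242 = (2.4691)^0.242 = 1.24450
Power-density ratio: P_B/P_A = (V_B/V_A)³ = (1.24450)³ = 1.92747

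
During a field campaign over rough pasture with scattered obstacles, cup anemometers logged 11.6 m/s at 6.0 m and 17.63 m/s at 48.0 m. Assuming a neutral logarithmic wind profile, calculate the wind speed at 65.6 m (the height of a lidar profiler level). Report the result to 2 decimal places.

18.54 m/s

Log law: V ∝ ln(z/z₀). From the pair, with r = V₁/V₂ = 0.65797,
ln z₀ = (ln z₁ − r·ln z₂)/(1 − r) = (1.7918 − 0.65797×3.8712)/0.34203 = -2.2085 → z₀ = 0.1099 m
V₃ = V₁ · ln(z₃/z₀)/ln(z₁/z₀) = 11.6 × 6.3921/4.0003 = 18.5358 m/s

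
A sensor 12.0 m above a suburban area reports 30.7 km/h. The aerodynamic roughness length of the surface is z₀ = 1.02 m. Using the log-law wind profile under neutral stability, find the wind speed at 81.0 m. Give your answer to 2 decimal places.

54.48 km/h

Log law: V(z) ∝ ln(z/z₀), so V₂/V₁ = ln(z₂/z₀) / ln(z₁/z₀).
ln(81.0/1.02) = 4.3746, ln(12.0/1.02) = 2.4651
V₂ = 30.7 × 4.3746/2.4651 = 30.7 × 1.7746 = 54.4811 km/h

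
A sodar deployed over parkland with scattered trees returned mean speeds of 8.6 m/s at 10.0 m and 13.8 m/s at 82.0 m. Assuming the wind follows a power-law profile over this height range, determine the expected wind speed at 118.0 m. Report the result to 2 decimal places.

14.98 m/s

First find α: α = ln(V₂/V₁)/ln(z₂/z₁) = ln(13.8/8.6)/ln(82.0/10.0) = 0.47291/2.10413 = 0.2248
Extrapolate from 82.0 m to 118.0 m: V₃ = 13.8 × (118.0/82.0)^0.2248 = 13.8 × 1.0852 = 14.9763 m/s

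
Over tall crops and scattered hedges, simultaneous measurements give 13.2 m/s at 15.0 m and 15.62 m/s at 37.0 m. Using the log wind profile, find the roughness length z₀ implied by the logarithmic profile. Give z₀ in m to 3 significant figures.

z₀ ≈ 0.109 m

Log law: V(z) ∝ ln(z/z₀). With r = V₁/V₂ = 13.2/15.62 = 0.84507,
r · ln(z₂/z₀) = ln(z₁/z₀) ⇒ ln z₀ = (ln z₁ − r·ln z₂)/(1 − r)
ln z₀ = (2.70805 − 0.84507×3.61092) / 0.15493 = -2.2167
z₀ = exp(-2.2167) = 0.1090 m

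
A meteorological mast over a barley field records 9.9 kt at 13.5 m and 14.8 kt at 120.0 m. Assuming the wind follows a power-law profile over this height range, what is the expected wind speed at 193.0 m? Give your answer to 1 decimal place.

First find α: α = ln(V₂/V₁)/ln(z₂/z₁) = ln(14.8/9.9)/ln(120.0/13.5) = 0.40209/2.18480 = 0.1840
Extrapolate from 120.0 m to 193.0 m: V₃ = 14.8 × (193.0/120.0)^0.1840 = 14.8 × 1.0914 = 16.1526 kt

16.2 kt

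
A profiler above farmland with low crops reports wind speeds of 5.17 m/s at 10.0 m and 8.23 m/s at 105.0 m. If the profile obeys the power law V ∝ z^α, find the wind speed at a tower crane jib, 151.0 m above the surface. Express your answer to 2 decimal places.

8.84 m/s

First find α: α = ln(V₂/V₁)/ln(z₂/z₁) = ln(8.23/5.17)/ln(105.0/10.0) = 0.46491/2.35138 = 0.1977
Extrapolate from 105.0 m to 151.0 m: V₃ = 8.23 × (151.0/105.0)^0.1977 = 8.23 × 1.0745 = 8.8430 m/s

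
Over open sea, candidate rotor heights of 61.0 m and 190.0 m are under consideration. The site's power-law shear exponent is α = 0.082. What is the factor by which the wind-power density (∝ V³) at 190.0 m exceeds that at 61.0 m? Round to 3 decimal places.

Speed ratio: V_B/V_A = (z_B/z_A)^α = (190.0/61.0)^0.082 = (3.1148)^0.082 = 1.09764
Power-density ratio: P_B/P_A = (V_B/V_A)³ = (1.09764)³ = 1.32246

1.322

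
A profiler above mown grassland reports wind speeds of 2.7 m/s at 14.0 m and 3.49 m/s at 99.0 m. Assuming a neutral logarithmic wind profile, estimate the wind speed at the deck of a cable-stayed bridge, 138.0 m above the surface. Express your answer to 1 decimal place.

3.6 m/s

Log law: V ∝ ln(z/z₀). From the pair, with r = V₁/V₂ = 0.77364,
ln z₀ = (ln z₁ − r·ln z₂)/(1 − r) = (2.6391 − 0.77364×4.5951)/0.22636 = -4.0462 → z₀ = 0.01749 m
V₃ = V₁ · ln(z₃/z₀)/ln(z₁/z₀) = 2.7 × 8.9735/6.6853 = 3.6241 m/s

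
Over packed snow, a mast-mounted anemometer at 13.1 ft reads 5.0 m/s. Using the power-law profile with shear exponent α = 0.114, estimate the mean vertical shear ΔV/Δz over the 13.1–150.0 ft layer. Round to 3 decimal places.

0.012 m/s/ft

Power law: V₂ = V₁ · (z₂/z₁)^α = 5.0 × (11.4504)^0.114 = 6.6020 m/s
ΔV/Δz = (6.6020 − 5.0)/(150.0 − 13.1) = 1.6020/136.9000 = 0.01170 m/s/ft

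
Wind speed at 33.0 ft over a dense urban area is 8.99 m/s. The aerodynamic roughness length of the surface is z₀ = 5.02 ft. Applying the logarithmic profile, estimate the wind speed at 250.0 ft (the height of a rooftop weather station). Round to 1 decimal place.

18.7 m/s

Log law: V(z) ∝ ln(z/z₀), so V₂/V₁ = ln(z₂/z₀) / ln(z₁/z₀).
ln(250.0/5.02) = 3.9080, ln(33.0/5.02) = 1.8831
V₂ = 8.99 × 3.9080/1.8831 = 8.99 × 2.0753 = 18.6573 m/s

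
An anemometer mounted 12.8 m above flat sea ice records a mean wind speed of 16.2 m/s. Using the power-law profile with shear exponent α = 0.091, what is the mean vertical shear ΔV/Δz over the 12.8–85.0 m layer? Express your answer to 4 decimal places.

0.0422 m/s/m

Power law: V₂ = V₁ · (z₂/z₁)^α = 16.2 × (6.6406)^0.091 = 19.2458 m/s
ΔV/Δz = (19.2458 − 16.2)/(85.0 − 12.8) = 3.0458/72.2000 = 0.04219 m/s/m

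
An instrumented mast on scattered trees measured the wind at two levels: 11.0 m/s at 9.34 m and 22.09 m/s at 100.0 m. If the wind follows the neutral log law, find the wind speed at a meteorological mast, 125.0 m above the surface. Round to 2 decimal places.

23.13 m/s

Log law: V ∝ ln(z/z₀). From the pair, with r = V₁/V₂ = 0.49796,
ln z₀ = (ln z₁ − r·ln z₂)/(1 − r) = (2.2343 − 0.49796×4.6052)/0.50204 = -0.1173 → z₀ = 0.8893 m
V₃ = V₁ · ln(z₃/z₀)/ln(z₁/z₀) = 11.0 × 4.9456/2.3516 = 23.1338 m/s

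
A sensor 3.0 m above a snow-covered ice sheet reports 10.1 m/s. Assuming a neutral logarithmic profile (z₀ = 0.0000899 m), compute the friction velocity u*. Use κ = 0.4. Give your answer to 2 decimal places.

u* ≈ 0.39 m/s

Log law: V(z) = (u*/κ) · ln(z/z₀) ⇒ u* = κ · V / ln(z/z₀)
u* = 0.4 × 10.1 / ln(3.0/0.0000899) = 0.4 × 10.1 / 10.4154
   = 4.0400 / 10.4154 = 0.3879 m/s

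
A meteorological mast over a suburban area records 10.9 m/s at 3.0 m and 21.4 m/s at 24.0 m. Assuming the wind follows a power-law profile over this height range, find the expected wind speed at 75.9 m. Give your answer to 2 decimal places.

31.09 m/s

First find α: α = ln(V₂/V₁)/ln(z₂/z₁) = ln(21.4/10.9)/ln(24.0/3.0) = 0.67463/2.07944 = 0.3244
Extrapolate from 24.0 m to 75.9 m: V₃ = 21.4 × (75.9/24.0)^0.3244 = 21.4 × 1.4529 = 31.0912 m/s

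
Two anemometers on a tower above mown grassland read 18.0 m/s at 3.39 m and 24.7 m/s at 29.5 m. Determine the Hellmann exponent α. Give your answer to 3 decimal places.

α ≈ 0.146

Power law: V₂/V₁ = (z₂/z₁)^α ⇒ α = ln(V₂/V₁) / ln(z₂/z₁)
α = ln(24.7/18.0) / ln(29.5/3.39) = ln(1.3722) / ln(8.7021)
  = 0.31643 / 2.16356 = 0.14625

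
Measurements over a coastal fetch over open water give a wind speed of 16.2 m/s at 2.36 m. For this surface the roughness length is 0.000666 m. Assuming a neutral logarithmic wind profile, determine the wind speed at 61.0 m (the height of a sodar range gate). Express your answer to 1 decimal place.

Log law: V(z) ∝ ln(z/z₀), so V₂/V₁ = ln(z₂/z₀) / ln(z₁/z₀).
ln(61.0/0.000666) = 11.4251, ln(2.36/0.000666) = 8.1729
V₂ = 16.2 × 11.4251/8.1729 = 16.2 × 1.3979 = 22.6464 m/s

22.6 m/s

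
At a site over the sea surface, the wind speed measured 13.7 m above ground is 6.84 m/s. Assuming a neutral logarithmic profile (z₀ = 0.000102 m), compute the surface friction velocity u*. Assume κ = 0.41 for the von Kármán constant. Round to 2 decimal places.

u* ≈ 0.24 m/s

Log law: V(z) = (u*/κ) · ln(z/z₀) ⇒ u* = κ · V / ln(z/z₀)
u* = 0.41 × 6.84 / ln(13.7/0.000102) = 0.41 × 6.84 / 11.8079
   = 2.8044 / 11.8079 = 0.2375 m/s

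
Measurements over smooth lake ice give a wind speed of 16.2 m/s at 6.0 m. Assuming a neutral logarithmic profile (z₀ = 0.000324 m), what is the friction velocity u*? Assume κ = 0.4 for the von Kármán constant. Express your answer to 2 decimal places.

Log law: V(z) = (u*/κ) · ln(z/z₀) ⇒ u* = κ · V / ln(z/z₀)
u* = 0.4 × 16.2 / ln(6.0/0.000324) = 0.4 × 16.2 / 9.8265
   = 6.4800 / 9.8265 = 0.6594 m/s

u* ≈ 0.66 m/s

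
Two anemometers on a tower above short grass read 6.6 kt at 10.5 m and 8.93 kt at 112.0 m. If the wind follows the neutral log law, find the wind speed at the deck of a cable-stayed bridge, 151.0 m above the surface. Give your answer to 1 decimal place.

9.2 kt

Log law: V ∝ ln(z/z₀). From the pair, with r = V₁/V₂ = 0.73908,
ln z₀ = (ln z₁ − r·ln z₂)/(1 − r) = (2.3514 − 0.73908×4.7185)/0.26092 = -4.3538 → z₀ = 0.01286 m
V₃ = V₁ · ln(z₃/z₀)/ln(z₁/z₀) = 6.6 × 9.3711/6.7052 = 9.2241 kt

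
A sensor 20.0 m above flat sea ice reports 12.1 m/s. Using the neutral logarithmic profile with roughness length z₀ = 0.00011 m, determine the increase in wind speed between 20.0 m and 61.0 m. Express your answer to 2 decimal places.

1.11 m/s

Log law: V₂ = V₁ · ln(z₂/z₀)/ln(z₁/z₀) = 12.1 × 13.2259/12.1108 = 13.2142 m/s
ΔV = 13.2142 − 12.1 = 1.1142 m/s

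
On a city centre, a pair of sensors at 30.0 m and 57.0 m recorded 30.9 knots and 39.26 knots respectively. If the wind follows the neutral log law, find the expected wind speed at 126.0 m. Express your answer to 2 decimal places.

Log law: V ∝ ln(z/z₀). From the pair, with r = V₁/V₂ = 0.78706,
ln z₀ = (ln z₁ − r·ln z₂)/(1 − r) = (3.4012 − 0.78706×4.0431)/0.21294 = 1.0288 → z₀ = 2.798 m
V₃ = V₁ · ln(z₃/z₀)/ln(z₁/z₀) = 30.9 × 3.8075/2.3724 = 49.5916 knots

49.59 knots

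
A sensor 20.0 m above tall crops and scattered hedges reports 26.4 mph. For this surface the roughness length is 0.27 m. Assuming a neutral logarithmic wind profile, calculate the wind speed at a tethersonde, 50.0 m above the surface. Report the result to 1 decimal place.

32.0 mph

Log law: V(z) ∝ ln(z/z₀), so V₂/V₁ = ln(z₂/z₀) / ln(z₁/z₀).
ln(50.0/0.27) = 5.2214, ln(20.0/0.27) = 4.3051
V₂ = 26.4 × 5.2214/4.3051 = 26.4 × 1.2128 = 32.0190 mph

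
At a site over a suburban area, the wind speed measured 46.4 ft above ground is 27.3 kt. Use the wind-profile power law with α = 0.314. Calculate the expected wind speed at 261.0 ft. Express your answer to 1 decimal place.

Power-law profile: V₂ = V₁ · (z₂/z₁)^α
V₂ = 27.3 × (261.0/46.4)^0.314 = 27.3 × (5.6250)^0.314
    = 27.3 × 1.7200 = 46.9571 kt

47.0 kt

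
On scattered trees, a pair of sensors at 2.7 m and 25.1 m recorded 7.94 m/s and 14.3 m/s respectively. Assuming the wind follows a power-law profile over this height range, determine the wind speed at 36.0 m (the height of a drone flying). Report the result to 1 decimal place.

First find α: α = ln(V₂/V₁)/ln(z₂/z₁) = ln(14.3/7.94)/ln(25.1/2.7) = 0.58835/2.22962 = 0.2639
Extrapolate from 25.1 m to 36.0 m: V₃ = 14.3 × (36.0/25.1)^0.2639 = 14.3 × 1.0998 = 15.7278 m/s

15.7 m/s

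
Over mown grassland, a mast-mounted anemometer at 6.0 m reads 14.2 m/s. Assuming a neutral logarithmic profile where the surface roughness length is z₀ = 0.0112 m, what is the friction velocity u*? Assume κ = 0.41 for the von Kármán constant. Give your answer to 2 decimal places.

Log law: V(z) = (u*/κ) · ln(z/z₀) ⇒ u* = κ · V / ln(z/z₀)
u* = 0.41 × 14.2 / ln(6.0/0.0112) = 0.41 × 14.2 / 6.2836
   = 5.8220 / 6.2836 = 0.9265 m/s

u* ≈ 0.93 m/s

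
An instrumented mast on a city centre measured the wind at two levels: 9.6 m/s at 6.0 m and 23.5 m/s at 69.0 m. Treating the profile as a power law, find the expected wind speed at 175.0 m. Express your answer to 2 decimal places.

33.05 m/s

First find α: α = ln(V₂/V₁)/ln(z₂/z₁) = ln(23.5/9.6)/ln(69.0/6.0) = 0.89524/2.44235 = 0.3665
Extrapolate from 69.0 m to 175.0 m: V₃ = 23.5 × (175.0/69.0)^0.3665 = 23.5 × 1.4065 = 33.0539 m/s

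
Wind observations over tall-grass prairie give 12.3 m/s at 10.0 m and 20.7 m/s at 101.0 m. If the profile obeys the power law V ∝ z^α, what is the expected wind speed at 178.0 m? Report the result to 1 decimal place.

First find α: α = ln(V₂/V₁)/ln(z₂/z₁) = ln(20.7/12.3)/ln(101.0/10.0) = 0.52053/2.31254 = 0.2251
Extrapolate from 101.0 m to 178.0 m: V₃ = 20.7 × (178.0/101.0)^0.2251 = 20.7 × 1.1360 = 23.5161 m/s

23.5 m/s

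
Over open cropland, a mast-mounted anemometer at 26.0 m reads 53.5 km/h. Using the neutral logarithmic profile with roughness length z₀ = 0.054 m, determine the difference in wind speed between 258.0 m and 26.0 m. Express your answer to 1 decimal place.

Log law: V₂ = V₁ · ln(z₂/z₀)/ln(z₁/z₀) = 53.5 × 8.4717/6.1769 = 73.3766 km/h
ΔV = 73.3766 − 53.5 = 19.8766 km/h

19.9 km/h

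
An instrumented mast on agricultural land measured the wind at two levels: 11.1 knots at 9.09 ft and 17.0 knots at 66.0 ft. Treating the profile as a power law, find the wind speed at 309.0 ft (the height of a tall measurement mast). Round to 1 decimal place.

23.7 knots

First find α: α = ln(V₂/V₁)/ln(z₂/z₁) = ln(17.0/11.1)/ln(66.0/9.09) = 0.42627/1.98248 = 0.2150
Extrapolate from 66.0 ft to 309.0 ft: V₃ = 17.0 × (309.0/66.0)^0.2150 = 17.0 × 1.3936 = 23.6919 knots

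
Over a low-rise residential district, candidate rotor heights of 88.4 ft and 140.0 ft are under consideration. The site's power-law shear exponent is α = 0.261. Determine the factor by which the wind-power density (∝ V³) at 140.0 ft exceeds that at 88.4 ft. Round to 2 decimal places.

Speed ratio: V_B/V_A = (z_B/z_A)^α = (140.0/88.4)^0.261 = (1.5837)^0.261 = 1.12750
Power-density ratio: P_B/P_A = (V_B/V_A)³ = (1.12750)³ = 1.43333

1.43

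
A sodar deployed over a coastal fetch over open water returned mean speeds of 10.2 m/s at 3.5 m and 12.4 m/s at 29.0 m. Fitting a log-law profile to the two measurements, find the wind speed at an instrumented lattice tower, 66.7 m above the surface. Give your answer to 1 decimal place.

13.3 m/s

Log law: V ∝ ln(z/z₀). From the pair, with r = V₁/V₂ = 0.82258,
ln z₀ = (ln z₁ − r·ln z₂)/(1 − r) = (1.2528 − 0.82258×3.3673)/0.17742 = -8.5510 → z₀ = 0.0001934 m
V₃ = V₁ · ln(z₃/z₀)/ln(z₁/z₀) = 10.2 × 12.7512/9.8037 = 13.2666 m/s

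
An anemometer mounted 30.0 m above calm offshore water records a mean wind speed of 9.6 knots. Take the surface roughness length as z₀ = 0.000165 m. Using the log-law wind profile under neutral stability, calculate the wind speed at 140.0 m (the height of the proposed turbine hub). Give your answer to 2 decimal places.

10.82 knots

Log law: V(z) ∝ ln(z/z₀), so V₂/V₁ = ln(z₂/z₀) / ln(z₁/z₀).
ln(140.0/0.000165) = 13.6512, ln(30.0/0.000165) = 12.1108
V₂ = 9.6 × 13.6512/12.1108 = 9.6 × 1.1272 = 10.8211 knots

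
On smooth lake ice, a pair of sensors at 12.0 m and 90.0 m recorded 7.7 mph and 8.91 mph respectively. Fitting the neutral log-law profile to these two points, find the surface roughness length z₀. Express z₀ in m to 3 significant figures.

Log law: V(z) ∝ ln(z/z₀). With r = V₁/V₂ = 7.7/8.91 = 0.86420,
r · ln(z₂/z₀) = ln(z₁/z₀) ⇒ ln z₀ = (ln z₁ − r·ln z₂)/(1 − r)
ln z₀ = (2.48491 − 0.86420×4.49981) / 0.13580 = -10.3372
z₀ = exp(-10.3372) = 0.00003240 m

z₀ ≈ 0.0000324 m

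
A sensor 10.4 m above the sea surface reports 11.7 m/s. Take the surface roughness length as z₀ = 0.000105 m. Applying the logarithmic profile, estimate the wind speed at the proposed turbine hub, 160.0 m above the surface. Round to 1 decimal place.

14.5 m/s

Log law: V(z) ∝ ln(z/z₀), so V₂/V₁ = ln(z₂/z₀) / ln(z₁/z₀).
ln(160.0/0.000105) = 14.2367, ln(10.4/0.000105) = 11.5034
V₂ = 11.7 × 14.2367/11.5034 = 11.7 × 1.2376 = 14.4801 m/s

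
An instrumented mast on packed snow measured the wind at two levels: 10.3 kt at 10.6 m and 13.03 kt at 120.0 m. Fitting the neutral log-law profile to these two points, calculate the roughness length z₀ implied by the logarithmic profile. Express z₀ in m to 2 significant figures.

z₀ ≈ 0.0011 m

Log law: V(z) ∝ ln(z/z₀). With r = V₁/V₂ = 10.3/13.03 = 0.79048,
r · ln(z₂/z₀) = ln(z₁/z₀) ⇒ ln z₀ = (ln z₁ − r·ln z₂)/(1 − r)
ln z₀ = (2.36085 − 0.79048×4.78749) / 0.20952 = -6.7946
z₀ = exp(-6.7946) = 0.001120 m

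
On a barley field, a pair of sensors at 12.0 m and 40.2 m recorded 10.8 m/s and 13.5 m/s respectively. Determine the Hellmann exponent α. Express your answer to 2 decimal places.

Power law: V₂/V₁ = (z₂/z₁)^α ⇒ α = ln(V₂/V₁) / ln(z₂/z₁)
α = ln(13.5/10.8) / ln(40.2/12.0) = ln(1.2500) / ln(3.3500)
  = 0.22314 / 1.20896 = 0.18457

α ≈ 0.18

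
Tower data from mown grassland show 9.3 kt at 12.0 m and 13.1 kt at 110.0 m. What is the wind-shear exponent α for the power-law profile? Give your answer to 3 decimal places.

Power law: V₂/V₁ = (z₂/z₁)^α ⇒ α = ln(V₂/V₁) / ln(z₂/z₁)
α = ln(13.1/9.3) / ln(110.0/12.0) = ln(1.4086) / ln(9.1667)
  = 0.34260 / 2.21557 = 0.15463

α ≈ 0.155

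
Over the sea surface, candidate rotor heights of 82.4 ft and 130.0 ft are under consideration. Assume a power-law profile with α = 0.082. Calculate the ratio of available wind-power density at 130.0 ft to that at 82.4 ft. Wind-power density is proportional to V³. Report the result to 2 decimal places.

1.12

Speed ratio: V_B/V_A = (z_B/z_A)^α = (130.0/82.4)^0.082 = (1.5777)^0.082 = 1.03810
Power-density ratio: P_B/P_A = (V_B/V_A)³ = (1.03810)³ = 1.11870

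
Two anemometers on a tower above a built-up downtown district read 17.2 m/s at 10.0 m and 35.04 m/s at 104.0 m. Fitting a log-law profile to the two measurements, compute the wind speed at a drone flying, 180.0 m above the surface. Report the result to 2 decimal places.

Log law: V ∝ ln(z/z₀). From the pair, with r = V₁/V₂ = 0.49087,
ln z₀ = (ln z₁ − r·ln z₂)/(1 − r) = (2.3026 − 0.49087×4.6444)/0.50913 = 0.0448 → z₀ = 1.046 m
V₃ = V₁ · ln(z₃/z₀)/ln(z₁/z₀) = 17.2 × 5.1482/2.2578 = 39.2190 m/s

39.22 m/s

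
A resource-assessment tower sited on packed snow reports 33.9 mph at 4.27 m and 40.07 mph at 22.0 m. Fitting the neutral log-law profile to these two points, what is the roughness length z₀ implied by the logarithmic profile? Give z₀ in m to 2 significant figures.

Log law: V(z) ∝ ln(z/z₀). With r = V₁/V₂ = 33.9/40.07 = 0.84602,
r · ln(z₂/z₀) = ln(z₁/z₀) ⇒ ln z₀ = (ln z₁ − r·ln z₂)/(1 − r)
ln z₀ = (1.45161 − 0.84602×3.09104) / 0.15398 = -7.5559
z₀ = exp(-7.5559) = 0.0005230 m

z₀ ≈ 0.00052 m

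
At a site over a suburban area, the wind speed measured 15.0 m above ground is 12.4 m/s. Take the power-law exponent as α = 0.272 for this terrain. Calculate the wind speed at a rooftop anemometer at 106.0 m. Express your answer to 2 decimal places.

Power-law profile: V₂ = V₁ · (z₂/z₁)^α
V₂ = 12.4 × (106.0/15.0)^0.272 = 12.4 × (7.0667)^0.272
    = 12.4 × 1.7021 = 21.1061 m/s

21.11 m/s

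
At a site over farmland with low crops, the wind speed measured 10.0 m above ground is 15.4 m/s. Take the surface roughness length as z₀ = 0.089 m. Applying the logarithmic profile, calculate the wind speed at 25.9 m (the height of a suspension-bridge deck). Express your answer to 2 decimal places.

18.50 m/s

Log law: V(z) ∝ ln(z/z₀), so V₂/V₁ = ln(z₂/z₀) / ln(z₁/z₀).
ln(25.9/0.089) = 5.6734, ln(10.0/0.089) = 4.7217
V₂ = 15.4 × 5.6734/4.7217 = 15.4 × 1.2015 = 18.5039 m/s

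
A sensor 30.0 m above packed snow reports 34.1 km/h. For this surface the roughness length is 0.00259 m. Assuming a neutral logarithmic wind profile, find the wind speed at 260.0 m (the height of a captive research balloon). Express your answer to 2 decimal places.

41.97 km/h

Log law: V(z) ∝ ln(z/z₀), so V₂/V₁ = ln(z₂/z₀) / ln(z₁/z₀).
ln(260.0/0.00259) = 11.5168, ln(30.0/0.00259) = 9.3573
V₂ = 34.1 × 11.5168/9.3573 = 34.1 × 1.2308 = 41.9696 km/h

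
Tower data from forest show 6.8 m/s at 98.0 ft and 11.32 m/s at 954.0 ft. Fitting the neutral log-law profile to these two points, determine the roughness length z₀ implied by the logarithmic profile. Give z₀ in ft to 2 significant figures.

Log law: V(z) ∝ ln(z/z₀). With r = V₁/V₂ = 6.8/11.32 = 0.60071,
r · ln(z₂/z₀) = ln(z₁/z₀) ⇒ ln z₀ = (ln z₁ − r·ln z₂)/(1 − r)
ln z₀ = (4.58497 − 0.60071×6.86066) / 0.39929 = 1.1614
z₀ = exp(1.1614) = 3.194 ft

z₀ ≈ 3.2 ft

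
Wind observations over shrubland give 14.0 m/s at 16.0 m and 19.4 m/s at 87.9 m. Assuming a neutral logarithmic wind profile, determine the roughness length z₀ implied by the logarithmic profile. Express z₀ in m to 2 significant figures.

Log law: V(z) ∝ ln(z/z₀). With r = V₁/V₂ = 14.0/19.4 = 0.72165,
r · ln(z₂/z₀) = ln(z₁/z₀) ⇒ ln z₀ = (ln z₁ − r·ln z₂)/(1 − r)
ln z₀ = (2.77259 − 0.72165×4.47620) / 0.27835 = -1.6442
z₀ = exp(-1.6442) = 0.1932 m

z₀ ≈ 0.19 m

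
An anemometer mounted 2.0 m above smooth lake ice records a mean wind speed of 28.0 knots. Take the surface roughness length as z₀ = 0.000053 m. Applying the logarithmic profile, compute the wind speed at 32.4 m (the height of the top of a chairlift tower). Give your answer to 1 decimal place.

Log law: V(z) ∝ ln(z/z₀), so V₂/V₁ = ln(z₂/z₀) / ln(z₁/z₀).
ln(32.4/0.000053) = 13.3234, ln(2.0/0.000053) = 10.5384
V₂ = 28.0 × 13.3234/10.5384 = 28.0 × 1.2643 = 35.3997 knots

35.4 knots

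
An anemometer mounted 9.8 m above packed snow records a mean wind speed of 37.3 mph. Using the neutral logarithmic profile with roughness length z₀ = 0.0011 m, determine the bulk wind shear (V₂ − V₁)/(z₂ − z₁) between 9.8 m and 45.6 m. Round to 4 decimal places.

0.1761 mph/m

Log law: V₂ = V₁ · ln(z₂/z₀)/ln(z₁/z₀) = 37.3 × 10.6324/9.0948 = 43.6057 mph
ΔV/Δz = (43.6057 − 37.3)/(45.6 − 9.8) = 6.3057/35.8000 = 0.17614 mph/m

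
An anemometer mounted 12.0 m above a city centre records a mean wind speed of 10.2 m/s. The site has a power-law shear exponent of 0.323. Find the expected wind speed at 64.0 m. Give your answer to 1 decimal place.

17.5 m/s

Power-law profile: V₂ = V₁ · (z₂/z₁)^α
V₂ = 10.2 × (64.0/12.0)^0.323 = 10.2 × (5.3333)^0.323
    = 10.2 × 1.7172 = 17.5154 m/s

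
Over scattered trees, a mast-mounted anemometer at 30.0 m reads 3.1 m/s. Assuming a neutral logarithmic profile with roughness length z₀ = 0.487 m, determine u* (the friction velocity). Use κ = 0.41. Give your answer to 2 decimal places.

u* ≈ 0.31 m/s

Log law: V(z) = (u*/κ) · ln(z/z₀) ⇒ u* = κ · V / ln(z/z₀)
u* = 0.41 × 3.1 / ln(30.0/0.487) = 0.41 × 3.1 / 4.1207
   = 1.2710 / 4.1207 = 0.3084 m/s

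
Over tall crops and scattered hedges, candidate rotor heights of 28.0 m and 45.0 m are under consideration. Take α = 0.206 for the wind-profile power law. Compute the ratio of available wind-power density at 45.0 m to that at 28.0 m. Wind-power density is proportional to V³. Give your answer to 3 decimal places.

1.341

Speed ratio: V_B/V_A = (z_B/z_A)^α = (45.0/28.0)^0.206 = (1.6071)^0.206 = 1.10267
Power-density ratio: P_B/P_A = (V_B/V_A)³ = (1.10267)³ = 1.34073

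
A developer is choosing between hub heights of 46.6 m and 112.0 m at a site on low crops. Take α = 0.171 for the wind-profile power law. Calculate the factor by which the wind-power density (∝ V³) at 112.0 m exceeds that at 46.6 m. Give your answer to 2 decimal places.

Speed ratio: V_B/V_A = (z_B/z_A)^α = (112.0/46.6)^0.171 = (2.4034)^0.171 = 1.16178
Power-density ratio: P_B/P_A = (V_B/V_A)³ = (1.16178)³ = 1.56808

1.57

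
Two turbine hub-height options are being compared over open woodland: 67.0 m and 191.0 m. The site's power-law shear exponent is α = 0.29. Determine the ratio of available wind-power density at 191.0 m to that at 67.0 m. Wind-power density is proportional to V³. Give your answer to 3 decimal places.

Speed ratio: V_B/V_A = (z_B/z_A)^α = (191.0/67.0)^0.29 = (2.8507)^0.29 = 1.35500
Power-density ratio: P_B/P_A = (V_B/V_A)³ = (1.35500)³ = 2.48779

2.488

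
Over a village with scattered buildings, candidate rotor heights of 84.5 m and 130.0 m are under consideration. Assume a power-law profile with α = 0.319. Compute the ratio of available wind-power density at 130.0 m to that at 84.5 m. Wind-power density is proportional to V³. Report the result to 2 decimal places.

Speed ratio: V_B/V_A = (z_B/z_A)^α = (130.0/84.5)^0.319 = (1.5385)^0.319 = 1.14731
Power-density ratio: P_B/P_A = (V_B/V_A)³ = (1.14731)³ = 1.51023

1.51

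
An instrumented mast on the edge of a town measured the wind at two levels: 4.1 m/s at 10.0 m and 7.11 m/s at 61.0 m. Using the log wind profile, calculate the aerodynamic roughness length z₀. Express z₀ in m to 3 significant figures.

z₀ ≈ 0.852 m

Log law: V(z) ∝ ln(z/z₀). With r = V₁/V₂ = 4.1/7.11 = 0.57665,
r · ln(z₂/z₀) = ln(z₁/z₀) ⇒ ln z₀ = (ln z₁ − r·ln z₂)/(1 − r)
ln z₀ = (2.30259 − 0.57665×4.11087) / 0.42335 = -0.1605
z₀ = exp(-0.1605) = 0.8517 m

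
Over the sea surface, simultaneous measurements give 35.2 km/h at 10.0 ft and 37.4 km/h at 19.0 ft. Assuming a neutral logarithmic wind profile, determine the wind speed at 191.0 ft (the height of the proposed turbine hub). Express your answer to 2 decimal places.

Log law: V ∝ ln(z/z₀). From the pair, with r = V₁/V₂ = 0.94118,
ln z₀ = (ln z₁ − r·ln z₂)/(1 − r) = (2.3026 − 0.94118×2.9444)/0.05882 = -7.9671 → z₀ = 0.0003467 ft
V₃ = V₁ · ln(z₃/z₀)/ln(z₁/z₀) = 35.2 × 13.2194/10.2697 = 45.3103 km/h

45.31 km/h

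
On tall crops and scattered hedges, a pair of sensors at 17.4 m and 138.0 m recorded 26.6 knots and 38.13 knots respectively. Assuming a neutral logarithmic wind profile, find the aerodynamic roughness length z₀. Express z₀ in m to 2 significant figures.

Log law: V(z) ∝ ln(z/z₀). With r = V₁/V₂ = 26.6/38.13 = 0.69761,
r · ln(z₂/z₀) = ln(z₁/z₀) ⇒ ln z₀ = (ln z₁ − r·ln z₂)/(1 − r)
ln z₀ = (2.85647 − 0.69761×4.92725) / 0.30239 = -1.9209
z₀ = exp(-1.9209) = 0.1465 m

z₀ ≈ 0.15 m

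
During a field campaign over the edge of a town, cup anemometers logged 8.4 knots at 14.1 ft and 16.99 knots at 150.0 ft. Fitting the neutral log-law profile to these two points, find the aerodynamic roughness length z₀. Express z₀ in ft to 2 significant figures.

z₀ ≈ 1.4 ft

Log law: V(z) ∝ ln(z/z₀). With r = V₁/V₂ = 8.4/16.99 = 0.49441,
r · ln(z₂/z₀) = ln(z₁/z₀) ⇒ ln z₀ = (ln z₁ − r·ln z₂)/(1 − r)
ln z₀ = (2.64617 − 0.49441×5.01064) / 0.50559 = 0.3340
z₀ = exp(0.3340) = 1.397 ft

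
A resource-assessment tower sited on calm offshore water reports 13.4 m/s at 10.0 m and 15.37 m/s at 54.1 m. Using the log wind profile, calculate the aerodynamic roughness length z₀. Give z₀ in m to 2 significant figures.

Log law: V(z) ∝ ln(z/z₀). With r = V₁/V₂ = 13.4/15.37 = 0.87183,
r · ln(z₂/z₀) = ln(z₁/z₀) ⇒ ln z₀ = (ln z₁ − r·ln z₂)/(1 − r)
ln z₀ = (2.30259 − 0.87183×3.99083) / 0.12817 = -9.1809
z₀ = exp(-9.1809) = 0.0001030 m

z₀ ≈ 0.00010 m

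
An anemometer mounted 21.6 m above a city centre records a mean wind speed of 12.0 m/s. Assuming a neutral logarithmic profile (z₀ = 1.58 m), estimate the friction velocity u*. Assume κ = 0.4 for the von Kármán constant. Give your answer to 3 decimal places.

u* ≈ 1.835 m/s

Log law: V(z) = (u*/κ) · ln(z/z₀) ⇒ u* = κ · V / ln(z/z₀)
u* = 0.4 × 12.0 / ln(21.6/1.58) = 0.4 × 12.0 / 2.6153
   = 4.8000 / 2.6153 = 1.8354 m/s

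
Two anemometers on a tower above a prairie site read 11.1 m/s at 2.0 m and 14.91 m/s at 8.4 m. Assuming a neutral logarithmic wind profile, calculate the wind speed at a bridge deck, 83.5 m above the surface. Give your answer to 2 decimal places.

Log law: V ∝ ln(z/z₀). From the pair, with r = V₁/V₂ = 0.74447,
ln z₀ = (ln z₁ − r·ln z₂)/(1 − r) = (0.6931 − 0.74447×2.1282)/0.25553 = -3.4878 → z₀ = 0.03057 m
V₃ = V₁ · ln(z₃/z₀)/ln(z₁/z₀) = 11.1 × 7.9127/4.1810 = 21.0073 m/s

21.01 m/s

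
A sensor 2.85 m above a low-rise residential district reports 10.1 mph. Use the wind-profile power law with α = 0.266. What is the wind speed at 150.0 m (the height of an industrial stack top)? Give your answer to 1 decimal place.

29.0 mph

Power-law profile: V₂ = V₁ · (z₂/z₁)^α
V₂ = 10.1 × (150.0/2.85)^0.266 = 10.1 × (52.6316)^0.266
    = 10.1 × 2.8698 = 28.9850 mph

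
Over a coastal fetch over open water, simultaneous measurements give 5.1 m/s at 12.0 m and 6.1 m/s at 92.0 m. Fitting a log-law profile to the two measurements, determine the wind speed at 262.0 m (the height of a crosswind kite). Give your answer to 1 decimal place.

Log law: V ∝ ln(z/z₀). From the pair, with r = V₁/V₂ = 0.83607,
ln z₀ = (ln z₁ − r·ln z₂)/(1 − r) = (2.4849 − 0.83607×4.5218)/0.16393 = -7.9032 → z₀ = 0.0003696 m
V₃ = V₁ · ln(z₃/z₀)/ln(z₁/z₀) = 5.1 × 13.4715/10.3881 = 6.6138 m/s

6.6 m/s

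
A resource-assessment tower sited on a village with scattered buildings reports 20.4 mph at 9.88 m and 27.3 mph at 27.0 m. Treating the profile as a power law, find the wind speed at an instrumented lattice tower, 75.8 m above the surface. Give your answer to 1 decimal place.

36.8 mph

First find α: α = ln(V₂/V₁)/ln(z₂/z₁) = ln(27.3/20.4)/ln(27.0/9.88) = 0.29135/1.00532 = 0.2898
Extrapolate from 27.0 m to 75.8 m: V₃ = 27.3 × (75.8/27.0)^0.2898 = 27.3 × 1.3487 = 36.8201 mph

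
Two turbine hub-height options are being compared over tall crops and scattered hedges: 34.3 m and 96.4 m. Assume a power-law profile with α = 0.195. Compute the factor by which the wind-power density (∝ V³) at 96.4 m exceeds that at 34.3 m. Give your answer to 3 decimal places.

Speed ratio: V_B/V_A = (z_B/z_A)^α = (96.4/34.3)^0.195 = (2.8105)^0.195 = 1.22324
Power-density ratio: P_B/P_A = (V_B/V_A)³ = (1.22324)³ = 1.83037

1.830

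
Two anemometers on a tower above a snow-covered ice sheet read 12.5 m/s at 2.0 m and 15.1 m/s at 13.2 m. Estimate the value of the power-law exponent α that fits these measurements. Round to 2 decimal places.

α ≈ 0.10

Power law: V₂/V₁ = (z₂/z₁)^α ⇒ α = ln(V₂/V₁) / ln(z₂/z₁)
α = ln(15.1/12.5) / ln(13.2/2.0) = ln(1.2080) / ln(6.6000)
  = 0.18897 / 1.88707 = 0.10014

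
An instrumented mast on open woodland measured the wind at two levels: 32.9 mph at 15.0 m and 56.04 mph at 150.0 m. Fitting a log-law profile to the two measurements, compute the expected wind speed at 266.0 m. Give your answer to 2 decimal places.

Log law: V ∝ ln(z/z₀). From the pair, with r = V₁/V₂ = 0.58708,
ln z₀ = (ln z₁ − r·ln z₂)/(1 − r) = (2.7081 − 0.58708×5.0106)/0.41292 = -0.5657 → z₀ = 0.5680 m
V₃ = V₁ · ln(z₃/z₀)/ln(z₁/z₀) = 32.9 × 6.1492/3.2738 = 61.7970 mph

61.80 mph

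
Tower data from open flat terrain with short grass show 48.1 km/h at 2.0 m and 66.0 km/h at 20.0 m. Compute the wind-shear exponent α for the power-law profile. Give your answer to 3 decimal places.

α ≈ 0.137

Power law: V₂/V₁ = (z₂/z₁)^α ⇒ α = ln(V₂/V₁) / ln(z₂/z₁)
α = ln(66.0/48.1) / ln(20.0/2.0) = ln(1.3721) / ln(10.0000)
  = 0.31637 / 2.30259 = 0.13740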